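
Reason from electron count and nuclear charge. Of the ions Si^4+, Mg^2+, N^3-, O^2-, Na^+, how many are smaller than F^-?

Each ion has 10 electrons. The ranking follows nuclear charge in reverse — greater Z gives a smaller radius. Si^4+ (Z=14), Mg^2+ (Z=12), Na^+ (Z=11), F^- (Z=9), O^2- (Z=8), N^3- (Z=7).
Ordering all of them (including F^-) by radius gives Si^4+ < Mg^2+ < Na^+ < F^- < O^2- < N^3-. That's 3.

3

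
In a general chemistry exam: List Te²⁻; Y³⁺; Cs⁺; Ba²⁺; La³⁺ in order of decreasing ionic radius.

Work out protons and electrons: Y³⁺: 36 e⁻, Z=39, La³⁺: 54 e⁻, Z=57, Ba²⁺: 54 e⁻, Z=56, Cs⁺: 54 e⁻, Z=55, Te²⁻: 54 e⁻, Z=52. Y³⁺ < La³⁺ (same group, period 5 vs 6); La³⁺ < Ba²⁺ (both 54 e⁻, Z=57>56); Ba²⁺ < Cs⁺ (isoelectronic, higher Z=56 is smaller); Cs⁺ < Te²⁻ (isoelectronic, higher Z=55 is smaller).

Te²⁻ > Cs⁺ > Ba²⁺ > La³⁺ > Y³⁺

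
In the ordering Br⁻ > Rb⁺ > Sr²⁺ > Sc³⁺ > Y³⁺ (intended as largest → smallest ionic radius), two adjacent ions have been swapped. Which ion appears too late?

Check each adjacent pair. Sc³⁺ and Y³⁺ are reversed: same group and charge — period 4 sits above period 5, so Sc³⁺ is smaller. No other neighbouring pair contradicts the periodic trends, so Y³⁺ is the ion listed too late.

Y³⁺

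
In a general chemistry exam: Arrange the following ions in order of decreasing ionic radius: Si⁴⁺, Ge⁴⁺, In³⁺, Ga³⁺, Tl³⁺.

Tabulating Z and e⁻: Si⁴⁺ (Z=14, 10 e⁻), Ge⁴⁺ (Z=32, 28 e⁻), Ga³⁺ (Z=31, 28 e⁻), In³⁺ (Z=49, 46 e⁻), Tl³⁺ (Z=81, 78 e⁻). Si⁴⁺ < Ge⁴⁺ (same group, period 3 vs 4); Ge⁴⁺ < Ga³⁺ (isoelectronic, higher Z=32 is smaller); Ga³⁺ < In³⁺ (same group, period 4 vs 5); In³⁺ < Tl³⁺ (same group, 1 shell fewer).

Tl³⁺ > In³⁺ > Ga³⁺ > Ge⁴⁺ > Si⁴⁺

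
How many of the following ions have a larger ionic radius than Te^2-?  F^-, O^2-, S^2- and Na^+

0

Electron counts and nuclear charges: Na^+ (Z=11, 10 e⁻), F^- (Z=9, 10 e⁻), O^2- (Z=8, 10 e⁻), S^2- (Z=16, 18 e⁻), Te^2- (Z=52, 54 e⁻). Na^+ < F^- (isoelectronic, higher Z=11 is smaller); F^- < O^2- (isoelectronic, higher Z=9 is smaller); O^2- < S^2- (same group, 1 shell fewer); S^2- < Te^2- (same group, 2 shells fewer).
Placing each against Te^2-: smaller — Na^+, F^-, O^2-, S^2-; larger — none. That's 0.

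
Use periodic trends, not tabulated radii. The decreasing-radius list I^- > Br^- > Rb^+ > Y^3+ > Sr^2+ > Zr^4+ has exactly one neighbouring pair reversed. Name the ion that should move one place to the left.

Compare adjacent ions: they are isoelectronic (36 e⁻) and Y has more protons than Sr (39 vs 38), making Y^3+ smaller — yet in this decreasing list Y^3+ sits before Sr^2+. Nothing else is reversed, so Sr^2+ should move one place to the left.

Sr^2+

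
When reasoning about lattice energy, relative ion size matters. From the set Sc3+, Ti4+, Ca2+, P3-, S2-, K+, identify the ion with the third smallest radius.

Ca2+

These species are isoelectronic with 18 electrons. The only difference is the number of protons: Ti4+ (Z=22), Sc3+ (Z=21), Ca2+ (Z=20), K+ (Z=19), S2- (Z=16), P3- (Z=15). The strongest nuclear pull (Ti4+) gives the smallest ion.
Ordering: Ti4+ < Sc3+ < Ca2+ < K+ < S2- < P3-. The third smallest is Ca2+.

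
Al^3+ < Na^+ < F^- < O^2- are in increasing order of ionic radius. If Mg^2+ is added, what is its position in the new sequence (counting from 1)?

2

Isoelectronic series (10 e⁻ each). Size is set by nuclear charge: more protons means a smaller ion. Al^3+ (Z=13), Mg^2+ (Z=12), Na^+ (Z=11), F^- (Z=9), O^2- (Z=8).
Merged order: Al^3+ < Mg^2+ < Na^+ < F^- < O^2- — Mg^2+ is number 2.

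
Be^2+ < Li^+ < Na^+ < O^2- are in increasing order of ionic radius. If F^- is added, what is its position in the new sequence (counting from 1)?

4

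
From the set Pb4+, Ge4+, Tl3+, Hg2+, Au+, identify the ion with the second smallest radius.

Ge4+ has 28 e⁻ (Z=32), Pb4+ has 78 e⁻ (Z=82), Tl3+ has 78 e⁻ (Z=81), Hg2+ has 78 e⁻ (Z=80), Au+ has 78 e⁻ (Z=79). Ge4+ < Pb4+ (same group, period 4 vs 6); Pb4+ < Tl3+ (both 78 e⁻, Z=82>81); Tl3+ < Hg2+ (both 78 e⁻, Z=81>80); Hg2+ < Au+ (both 78 e⁻, Z=80>79).
Full ascending order: Ge4+ < Pb4+ < Tl3+ < Hg2+ < Au+. Counting from the smallest, position 2 is Pb4+.

Pb4+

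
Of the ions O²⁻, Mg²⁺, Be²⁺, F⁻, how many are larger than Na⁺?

Be²⁺ has 2 e⁻ (Z=4), Mg²⁺ has 10 e⁻ (Z=12), Na⁺ has 10 e⁻ (Z=11), F⁻ has 10 e⁻ (Z=9), O²⁻ has 10 e⁻ (Z=8). Be²⁺ < Mg²⁺ (same group, 1 shell fewer); Mg²⁺ < Na⁺ (isoelectronic, higher Z=12 is smaller); Na⁺ < F⁻ (isoelectronic, higher Z=11 is smaller); F⁻ < O²⁻ (isoelectronic, higher Z=9 is smaller).
Relative to Na⁺, the ions that are larger are F⁻, O²⁻. Count: 2.

2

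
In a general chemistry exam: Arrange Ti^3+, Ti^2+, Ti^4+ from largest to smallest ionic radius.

Ti^2+ > Ti^3+ > Ti^4+

Same element, different charge: the more highly charged cation has fewer electrons and a greater effective nuclear charge per electron, making Ti^4+ the smallest.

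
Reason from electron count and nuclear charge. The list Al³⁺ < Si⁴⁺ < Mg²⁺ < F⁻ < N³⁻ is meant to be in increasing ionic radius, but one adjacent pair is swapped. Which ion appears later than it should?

Si⁴⁺

Scanning neighbour by neighbour, only Al³⁺/Si⁴⁺ violates a trend: they are isoelectronic (10 e⁻) and Si has more protons than Al (14 vs 13), making Si⁴⁺ smaller. That makes Si⁴⁺ the one sitting a position late relative to where it belongs.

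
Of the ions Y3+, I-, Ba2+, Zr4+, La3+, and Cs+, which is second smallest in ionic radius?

Y3+

Electron counts and nuclear charges: Zr4+ (Z=40, 36 e⁻), Y3+ (Z=39, 36 e⁻), La3+ (Z=57, 54 e⁻), Ba2+ (Z=56, 54 e⁻), Cs+ (Z=55, 54 e⁻), I- (Z=53, 54 e⁻). Zr4+ < Y3+ (isoelectronic, higher Z=40 is smaller); Y3+ < La3+ (same group, 1 shell fewer); La3+ < Ba2+ (isoelectronic, higher Z=57 is smaller); Ba2+ < Cs+ (isoelectronic, higher Z=56 is smaller); Cs+ < I- (both 54 e⁻, Z=55>53).
Full ascending order: Zr4+ < Y3+ < La3+ < Ba2+ < Cs+ < I-. Counting from the smallest, position 2 is Y3+.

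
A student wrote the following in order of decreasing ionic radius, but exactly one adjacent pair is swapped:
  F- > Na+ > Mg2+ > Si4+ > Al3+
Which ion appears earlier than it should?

Si4+

The pair Si4+, Al3+ is the wrong way round — Si4+ and Al3+ share 10 electrons; the higher nuclear charge on Si (Z=14) contracts it more, so Si4+ < Al3+. All other adjacent pairs agree with periodic trends, so Si4+ is the misplaced ion.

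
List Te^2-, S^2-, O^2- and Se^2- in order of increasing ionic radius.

O^2- < S^2- < Se^2- < Te^2-

These ions sit in one column with identical charge. Each step down the periodic table adds a principal shell, increasing the radius.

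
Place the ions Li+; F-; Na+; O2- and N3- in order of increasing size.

Li+: 2 e⁻, Z=3, Na+: 10 e⁻, Z=11, F-: 10 e⁻, Z=9, O2-: 10 e⁻, Z=8, N3-: 10 e⁻, Z=7. Li+ < Na+ (same group, period 2 vs 3); Na+ < F- (both 10 e⁻, Z=11>9); F- < O2- (isoelectronic, higher Z=9 is smaller); O2- < N3- (isoelectronic, higher Z=8 is smaller).

Li+ < Na+ < F- < O2- < N3-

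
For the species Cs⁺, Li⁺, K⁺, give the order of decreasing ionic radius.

Same group, same charge. Going down the group adds an extra shell of electrons, so the ion gets larger: Li⁺ is highest in the group and smallest.

Cs⁺ > K⁺ > Li⁺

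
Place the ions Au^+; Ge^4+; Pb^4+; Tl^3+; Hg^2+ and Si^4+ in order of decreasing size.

Au^+ > Hg^2+ > Tl^3+ > Pb^4+ > Ge^4+ > Si^4+

First list Z and electron count for each: Si^4+ has 10 e⁻ (Z=14), Ge^4+ has 28 e⁻ (Z=32), Pb^4+ has 78 e⁻ (Z=82), Tl^3+ has 78 e⁻ (Z=81), Hg^2+ has 78 e⁻ (Z=80), Au^+ has 78 e⁻ (Z=79). Si^4+ < Ge^4+ (same group, 1 shell fewer); Ge^4+ < Pb^4+ (same group, period 4 vs 6); Pb^4+ < Tl^3+ (isoelectronic, higher Z=82 is smaller); Tl^3+ < Hg^2+ (both 78 e⁻, Z=81>80); Hg^2+ < Au^+ (both 78 e⁻, Z=80>79).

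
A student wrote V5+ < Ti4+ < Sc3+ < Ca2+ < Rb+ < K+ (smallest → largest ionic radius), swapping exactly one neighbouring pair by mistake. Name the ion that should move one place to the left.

K+

Check each adjacent pair. Rb+ and K+ are reversed: K+ and Rb+ are in one column with the same charge; the lighter period-4 ion has one fewer shell and is smaller. No other neighbouring pair contradicts the periodic trends, so K+ is the ion listed too late.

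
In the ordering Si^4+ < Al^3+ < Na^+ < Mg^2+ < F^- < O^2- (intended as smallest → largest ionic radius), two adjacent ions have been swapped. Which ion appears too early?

Compare adjacent ions: both have 10 electrons but Z(Mg)=12 > Z(Na)=11, so Mg^2+ should be the smaller of the two — yet in this increasing list Na^+ sits before Mg^2+. Nothing else is reversed, so Na^+ should move one place to the right.

Na^+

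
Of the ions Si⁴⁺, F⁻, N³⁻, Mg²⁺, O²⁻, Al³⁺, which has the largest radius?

All of these have 10 electrons (isoelectronic). With the same electron cloud, the ion with the most protons pulls it in tightest. Nuclear charges: Si⁴⁺ (Z=14), Al³⁺ (Z=13), Mg²⁺ (Z=12), F⁻ (Z=9), O²⁻ (Z=8), N³⁻ (Z=7). Highest Z is smallest.

N³⁻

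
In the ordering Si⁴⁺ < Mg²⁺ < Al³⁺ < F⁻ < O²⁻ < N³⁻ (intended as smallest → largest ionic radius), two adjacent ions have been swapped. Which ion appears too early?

Mg²⁺

The pair Mg²⁺, Al³⁺ is the wrong way round — both have 10 electrons but Z(Al)=13 > Z(Mg)=12, so Al³⁺ should be the smaller of the two. All other adjacent pairs agree with periodic trends, so Mg²⁺ is the misplaced ion.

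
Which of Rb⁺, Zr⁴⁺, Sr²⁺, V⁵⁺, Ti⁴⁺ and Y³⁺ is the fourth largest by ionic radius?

V⁵⁺ (Z=23, 18 e⁻), Ti⁴⁺ (Z=22, 18 e⁻), Zr⁴⁺ (Z=40, 36 e⁻), Y³⁺ (Z=39, 36 e⁻), Sr²⁺ (Z=38, 36 e⁻), Rb⁺ (Z=37, 36 e⁻). V⁵⁺ < Ti⁴⁺ (both 18 e⁻, Z=23>22); Ti⁴⁺ < Zr⁴⁺ (same group, period 4 vs 5); Zr⁴⁺ < Y³⁺ (isoelectronic, higher Z=40 is smaller); Y³⁺ < Sr²⁺ (both 36 e⁻, Z=39>38); Sr²⁺ < Rb⁺ (both 36 e⁻, Z=38>37).
Ordering: V⁵⁺ < Ti⁴⁺ < Zr⁴⁺ < Y³⁺ < Sr²⁺ < Rb⁺. The fourth largest is Zr⁴⁺.

Zr⁴⁺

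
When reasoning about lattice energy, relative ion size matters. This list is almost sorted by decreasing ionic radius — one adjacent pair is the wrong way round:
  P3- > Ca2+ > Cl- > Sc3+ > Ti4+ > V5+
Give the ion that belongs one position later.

Ca2+

Compare adjacent ions: they are isoelectronic (18 e⁻) and Ca has more protons than Cl (20 vs 17), making Ca2+ smaller — yet in this decreasing list Ca2+ sits before Cl-. Nothing else is reversed, so Ca2+ should move one place to the right.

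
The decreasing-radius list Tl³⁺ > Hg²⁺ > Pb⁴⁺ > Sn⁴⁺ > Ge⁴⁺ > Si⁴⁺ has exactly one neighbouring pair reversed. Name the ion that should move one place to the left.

The pair Tl³⁺, Hg²⁺ is the wrong way round — Tl³⁺ and Hg²⁺ share 78 electrons; the higher nuclear charge on Tl (Z=81) contracts it more, so Tl³⁺ < Hg²⁺. All other adjacent pairs agree with periodic trends, so Hg²⁺ is the misplaced ion.

Hg²⁺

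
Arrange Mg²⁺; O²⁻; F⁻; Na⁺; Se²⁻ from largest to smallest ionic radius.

Electron counts and nuclear charges: Mg²⁺ (Z=12, 10 e⁻), Na⁺ (Z=11, 10 e⁻), F⁻ (Z=9, 10 e⁻), O²⁻ (Z=8, 10 e⁻), Se²⁻ (Z=34, 36 e⁻). Mg²⁺ < Na⁺ (both 10 e⁻, Z=12>11); Na⁺ < F⁻ (isoelectronic, higher Z=11 is smaller); F⁻ < O²⁻ (both 10 e⁻, Z=9>8); O²⁻ < Se²⁻ (same group, period 2 vs 4).

Se²⁻ > O²⁻ > F⁻ > Na⁺ > Mg²⁺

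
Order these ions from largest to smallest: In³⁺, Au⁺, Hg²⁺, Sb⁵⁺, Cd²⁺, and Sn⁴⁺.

Electron counts and nuclear charges: Sb⁵⁺: 46 e⁻, Z=51, Sn⁴⁺: 46 e⁻, Z=50, In³⁺: 46 e⁻, Z=49, Cd²⁺: 46 e⁻, Z=48, Hg²⁺: 78 e⁻, Z=80, Au⁺: 78 e⁻, Z=79. Sb⁵⁺ < Sn⁴⁺ (isoelectronic, higher Z=51 is smaller); Sn⁴⁺ < In³⁺ (isoelectronic, higher Z=50 is smaller); In³⁺ < Cd²⁺ (isoelectronic, higher Z=49 is smaller); Cd²⁺ < Hg²⁺ (same group, 1 shell fewer); Hg²⁺ < Au⁺ (both 78 e⁻, Z=80>79).

Au⁺ > Hg²⁺ > Cd²⁺ > In³⁺ > Sn⁴⁺ > Sb⁵⁺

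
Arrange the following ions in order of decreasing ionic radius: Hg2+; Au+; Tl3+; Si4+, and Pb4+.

Si4+ has 10 e⁻ (Z=14), Pb4+ has 78 e⁻ (Z=82), Tl3+ has 78 e⁻ (Z=81), Hg2+ has 78 e⁻ (Z=80), Au+ has 78 e⁻ (Z=79). Si4+ < Pb4+ (same group, 3 shells fewer); Pb4+ < Tl3+ (isoelectronic, higher Z=82 is smaller); Tl3+ < Hg2+ (isoelectronic, higher Z=81 is smaller); Hg2+ < Au+ (both 78 e⁻, Z=80>79).

Au+ > Hg2+ > Tl3+ > Pb4+ > Si4+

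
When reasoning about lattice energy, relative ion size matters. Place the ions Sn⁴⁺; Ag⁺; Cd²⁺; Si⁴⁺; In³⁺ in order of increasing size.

Si⁴⁺ < Sn⁴⁺ < In³⁺ < Cd²⁺ < Ag⁺

Tabulating Z and e⁻: Si⁴⁺: 10 e⁻, Z=14, Sn⁴⁺: 46 e⁻, Z=50, In³⁺: 46 e⁻, Z=49, Cd²⁺: 46 e⁻, Z=48, Ag⁺: 46 e⁻, Z=47. Si⁴⁺ < Sn⁴⁺ (same group, 2 shells fewer); Sn⁴⁺ < In³⁺ (isoelectronic, higher Z=50 is smaller); In³⁺ < Cd²⁺ (isoelectronic, higher Z=49 is smaller); Cd²⁺ < Ag⁺ (both 46 e⁻, Z=48>47).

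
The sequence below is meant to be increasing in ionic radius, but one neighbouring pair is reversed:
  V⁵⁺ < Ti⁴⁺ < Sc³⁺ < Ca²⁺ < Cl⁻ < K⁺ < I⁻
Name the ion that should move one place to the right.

Cl⁻

Check each adjacent pair. Cl⁻ and K⁺ are reversed: K⁺ and Cl⁻ share 18 electrons; the higher nuclear charge on K (Z=19) contracts it more, so K⁺ < Cl⁻. No other neighbouring pair contradicts the periodic trends, so Cl⁻ is the ion listed too early.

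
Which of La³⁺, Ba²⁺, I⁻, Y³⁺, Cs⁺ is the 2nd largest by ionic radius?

Cs⁺

First list Z and electron count for each: Y³⁺: 36 e⁻, Z=39, La³⁺: 54 e⁻, Z=57, Ba²⁺: 54 e⁻, Z=56, Cs⁺: 54 e⁻, Z=55, I⁻: 54 e⁻, Z=53. Y³⁺ < La³⁺ (same group, period 5 vs 6); La³⁺ < Ba²⁺ (isoelectronic, higher Z=57 is smaller); Ba²⁺ < Cs⁺ (isoelectronic, higher Z=56 is smaller); Cs⁺ < I⁻ (isoelectronic, higher Z=55 is smaller).
So the order is Y³⁺ < La³⁺ < Ba²⁺ < Cs⁺ < I⁻; the 2nd-largest ion is Cs⁺.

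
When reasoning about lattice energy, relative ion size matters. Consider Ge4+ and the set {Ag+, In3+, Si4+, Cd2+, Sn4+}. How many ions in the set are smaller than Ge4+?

Tabulating Z and e⁻: Si4+ (Z=14, 10 e⁻), Ge4+ (Z=32, 28 e⁻), Sn4+ (Z=50, 46 e⁻), In3+ (Z=49, 46 e⁻), Cd2+ (Z=48, 46 e⁻), Ag+ (Z=47, 46 e⁻). Si4+ < Ge4+ (same group, 1 shell fewer); Ge4+ < Sn4+ (same group, 1 shell fewer); Sn4+ < In3+ (isoelectronic, higher Z=50 is smaller); In3+ < Cd2+ (both 46 e⁻, Z=49>48); Cd2+ < Ag+ (isoelectronic, higher Z=48 is smaller).
Placing each against Ge4+: smaller — Si4+; larger — Sn4+, In3+, Cd2+, Ag+. Count: 1.

1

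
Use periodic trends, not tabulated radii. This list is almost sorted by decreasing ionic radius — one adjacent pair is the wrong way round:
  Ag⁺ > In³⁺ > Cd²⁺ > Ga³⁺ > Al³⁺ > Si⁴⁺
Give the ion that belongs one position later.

Compare adjacent ions: both have 46 electrons but Z(In)=49 > Z(Cd)=48, so In³⁺ should be the smaller of the two — yet in this decreasing list In³⁺ sits before Cd²⁺. Nothing else is reversed, so In³⁺ should move one place to the right.

In³⁺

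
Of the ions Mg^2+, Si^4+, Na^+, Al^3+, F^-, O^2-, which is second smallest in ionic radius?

Al^3+

Each ion has 10 electrons. The ranking follows nuclear charge in reverse — greater Z gives a smaller radius. Si^4+ (Z=14), Al^3+ (Z=13), Mg^2+ (Z=12), Na^+ (Z=11), F^- (Z=9), O^2- (Z=8).
So the order is Si^4+ < Al^3+ < Mg^2+ < Na^+ < F^- < O^2-; the 2nd-smallest ion is Al^3+.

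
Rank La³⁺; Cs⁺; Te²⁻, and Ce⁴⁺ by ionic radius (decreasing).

Te²⁻ > Cs⁺ > La³⁺ > Ce⁴⁺

Each ion has 54 electrons. The ranking follows nuclear charge in reverse — greater Z gives a smaller radius. Ce⁴⁺ (Z=58), La³⁺ (Z=57), Cs⁺ (Z=55), Te²⁻ (Z=52).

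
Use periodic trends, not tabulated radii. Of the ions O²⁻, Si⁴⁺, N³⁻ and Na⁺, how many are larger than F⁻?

Isoelectronic series (10 e⁻ each). Size is set by nuclear charge: more protons means a smaller ion. Si⁴⁺ (Z=14), Na⁺ (Z=11), F⁻ (Z=9), O²⁻ (Z=8), N³⁻ (Z=7).
Overall: Si⁴⁺ < Na⁺ < F⁻ < O²⁻ < N³⁻. F⁻ has 2 below it and 2 above. That's 2.

2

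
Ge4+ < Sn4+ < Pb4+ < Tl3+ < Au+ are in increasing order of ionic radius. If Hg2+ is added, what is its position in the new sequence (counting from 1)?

Tabulating Z and e⁻: Ge4+ (Z=32, 28 e⁻), Sn4+ (Z=50, 46 e⁻), Pb4+ (Z=82, 78 e⁻), Tl3+ (Z=81, 78 e⁻), Hg2+ (Z=80, 78 e⁻), Au+ (Z=79, 78 e⁻). Ge4+ < Sn4+ (same group, 1 shell fewer); Sn4+ < Pb4+ (same group, period 5 vs 6); Pb4+ < Tl3+ (isoelectronic, higher Z=82 is smaller); Tl3+ < Hg2+ (both 78 e⁻, Z=81>80); Hg2+ < Au+ (isoelectronic, higher Z=80 is smaller).
With Hg2+ included the full order is Ge4+ < Sn4+ < Pb4+ < Tl3+ < Hg2+ < Au+, so it takes position 5.

5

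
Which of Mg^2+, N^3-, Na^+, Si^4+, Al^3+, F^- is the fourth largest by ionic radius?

Mg^2+

Each ion has 10 electrons. The ranking follows nuclear charge in reverse — greater Z gives a smaller radius. Si^4+ (Z=14), Al^3+ (Z=13), Mg^2+ (Z=12), Na^+ (Z=11), F^- (Z=9), N^3- (Z=7).
That gives Si^4+ < Al^3+ < Mg^2+ < Na^+ < F^- < N^3-. From the largest end, number 4 is Mg^2+.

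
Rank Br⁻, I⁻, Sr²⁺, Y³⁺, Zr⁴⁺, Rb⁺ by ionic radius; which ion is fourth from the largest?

Sr²⁺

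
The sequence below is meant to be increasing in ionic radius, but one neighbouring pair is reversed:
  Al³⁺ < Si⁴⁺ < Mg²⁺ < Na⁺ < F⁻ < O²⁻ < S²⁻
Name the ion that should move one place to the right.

Al³⁺

Compare adjacent ions: both have 10 electrons but Z(Si)=14 > Z(Al)=13, so Si⁴⁺ should be the smaller of the two — yet in this increasing list Al³⁺ sits before Si⁴⁺. Nothing else is reversed, so Al³⁺ should move one place to the right.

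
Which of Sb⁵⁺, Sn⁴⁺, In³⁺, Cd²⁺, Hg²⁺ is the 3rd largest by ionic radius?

Work out protons and electrons: Sb⁵⁺ has 46 e⁻ (Z=51), Sn⁴⁺ has 46 e⁻ (Z=50), In³⁺ has 46 e⁻ (Z=49), Cd²⁺ has 46 e⁻ (Z=48), Hg²⁺ has 78 e⁻ (Z=80). Sb⁵⁺ < Sn⁴⁺ (isoelectronic, higher Z=51 is smaller); Sn⁴⁺ < In³⁺ (isoelectronic, higher Z=50 is smaller); In³⁺ < Cd²⁺ (both 46 e⁻, Z=49>48); Cd²⁺ < Hg²⁺ (same group, period 5 vs 6).
Ordering: Sb⁵⁺ < Sn⁴⁺ < In³⁺ < Cd²⁺ < Hg²⁺. The 3rd largest is In³⁺.

In³⁺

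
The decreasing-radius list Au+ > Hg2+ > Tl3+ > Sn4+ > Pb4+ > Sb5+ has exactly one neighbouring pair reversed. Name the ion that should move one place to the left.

Scanning neighbour by neighbour, only Sn4+/Pb4+ violates a trend: same group and charge — period 5 sits above period 6, so Sn4+ is smaller. That makes Pb4+ the one sitting a position late relative to where it belongs.

Pb4+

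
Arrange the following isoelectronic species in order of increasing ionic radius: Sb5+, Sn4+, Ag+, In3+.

Sb5+ < Sn4+ < In3+ < Ag+

All of these have 46 electrons (isoelectronic). With the same electron cloud, the ion with the most protons pulls it in tightest. Nuclear charges: Sb5+ (Z=51), Sn4+ (Z=50), In3+ (Z=49), Ag+ (Z=47). Highest Z is smallest.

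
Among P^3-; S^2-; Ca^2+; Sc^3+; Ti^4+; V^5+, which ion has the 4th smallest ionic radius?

These species are isoelectronic with 18 electrons. The only difference is the number of protons: V^5+ (Z=23), Ti^4+ (Z=22), Sc^3+ (Z=21), Ca^2+ (Z=20), S^2- (Z=16), P^3- (Z=15). The strongest nuclear pull (V^5+) gives the smallest ion.
So the order is V^5+ < Ti^4+ < Sc^3+ < Ca^2+ < S^2- < P^3-; the 4th-smallest ion is Ca^2+.

Ca^2+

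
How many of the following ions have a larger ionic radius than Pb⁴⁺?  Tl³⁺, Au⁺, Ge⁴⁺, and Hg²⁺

First list Z and electron count for each: Ge⁴⁺: 28 e⁻, Z=32, Pb⁴⁺: 78 e⁻, Z=82, Tl³⁺: 78 e⁻, Z=81, Hg²⁺: 78 e⁻, Z=80, Au⁺: 78 e⁻, Z=79. Ge⁴⁺ < Pb⁴⁺ (same group, 2 shells fewer); Pb⁴⁺ < Tl³⁺ (isoelectronic, higher Z=82 is smaller); Tl³⁺ < Hg²⁺ (isoelectronic, higher Z=81 is smaller); Hg²⁺ < Au⁺ (both 78 e⁻, Z=80>79).
Overall: Ge⁴⁺ < Pb⁴⁺ < Tl³⁺ < Hg²⁺ < Au⁺. Pb⁴⁺ has 1 below it and 3 above. Count: 3.

3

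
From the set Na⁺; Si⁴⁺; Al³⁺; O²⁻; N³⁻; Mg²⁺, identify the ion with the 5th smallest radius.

O²⁻

Each ion has 10 electrons. The ranking follows nuclear charge in reverse — greater Z gives a smaller radius. Si⁴⁺ (Z=14), Al³⁺ (Z=13), Mg²⁺ (Z=12), Na⁺ (Z=11), O²⁻ (Z=8), N³⁻ (Z=7).
So the order is Si⁴⁺ < Al³⁺ < Mg²⁺ < Na⁺ < O²⁻ < N³⁻; the 5th-smallest ion is O²⁻.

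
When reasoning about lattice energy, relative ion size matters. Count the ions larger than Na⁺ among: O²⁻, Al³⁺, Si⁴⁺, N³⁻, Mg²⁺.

2

Each ion has 10 electrons. The ranking follows nuclear charge in reverse — greater Z gives a smaller radius. Si⁴⁺ (Z=14), Al³⁺ (Z=13), Mg²⁺ (Z=12), Na⁺ (Z=11), O²⁻ (Z=8), N³⁻ (Z=7).
Placing each against Na⁺: smaller — Si⁴⁺, Al³⁺, Mg²⁺; larger — O²⁻, N³⁻. So 2 are larger.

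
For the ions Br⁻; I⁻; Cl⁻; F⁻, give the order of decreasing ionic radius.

These ions sit in one column with identical charge. Each step down the periodic table adds a principal shell, increasing the radius.

I⁻ > Br⁻ > Cl⁻ > F⁻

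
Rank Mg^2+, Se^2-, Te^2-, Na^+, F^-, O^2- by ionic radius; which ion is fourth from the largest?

F^-

Work out protons and electrons: Mg^2+ (Z=12, 10 e⁻), Na^+ (Z=11, 10 e⁻), F^- (Z=9, 10 e⁻), O^2- (Z=8, 10 e⁻), Se^2- (Z=34, 36 e⁻), Te^2- (Z=52, 54 e⁻). Mg^2+ < Na^+ (both 10 e⁻, Z=12>11); Na^+ < F^- (both 10 e⁻, Z=11>9); F^- < O^2- (both 10 e⁻, Z=9>8); O^2- < Se^2- (same group, 2 shells fewer); Se^2- < Te^2- (same group, period 4 vs 5).
Ordering: Mg^2+ < Na^+ < F^- < O^2- < Se^2- < Te^2-. The fourth largest is F^-.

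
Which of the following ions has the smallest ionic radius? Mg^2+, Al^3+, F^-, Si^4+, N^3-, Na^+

All of these have 10 electrons (isoelectronic). With the same electron cloud, the ion with the most protons pulls it in tightest. Nuclear charges: Si^4+ (Z=14), Al^3+ (Z=13), Mg^2+ (Z=12), Na^+ (Z=11), F^- (Z=9), N^3- (Z=7). Highest Z is smallest.

Si^4+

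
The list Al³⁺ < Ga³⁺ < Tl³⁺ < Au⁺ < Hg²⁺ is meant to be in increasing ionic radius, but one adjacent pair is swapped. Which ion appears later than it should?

Hg²⁺

Scanning neighbour by neighbour, only Au⁺/Hg²⁺ violates a trend: they are isoelectronic (78 e⁻) and Hg has more protons than Au (80 vs 79), making Hg²⁺ smaller. That makes Hg²⁺ the one sitting a position late relative to where it belongs.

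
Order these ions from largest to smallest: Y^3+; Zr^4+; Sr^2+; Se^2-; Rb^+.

These species are isoelectronic with 36 electrons. The only difference is the number of protons: Zr^4+ (Z=40), Y^3+ (Z=39), Sr^2+ (Z=38), Rb^+ (Z=37), Se^2- (Z=34). The strongest nuclear pull (Zr^4+) gives the smallest ion.

Se^2- > Rb^+ > Sr^2+ > Y^3+ > Zr^4+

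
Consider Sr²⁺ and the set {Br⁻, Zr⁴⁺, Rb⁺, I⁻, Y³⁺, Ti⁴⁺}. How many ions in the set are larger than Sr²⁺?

3

Work out protons and electrons: Ti⁴⁺: 18 e⁻, Z=22, Zr⁴⁺: 36 e⁻, Z=40, Y³⁺: 36 e⁻, Z=39, Sr²⁺: 36 e⁻, Z=38, Rb⁺: 36 e⁻, Z=37, Br⁻: 36 e⁻, Z=35, I⁻: 54 e⁻, Z=53. Ti⁴⁺ < Zr⁴⁺ (same group, period 4 vs 5); Zr⁴⁺ < Y³⁺ (both 36 e⁻, Z=40>39); Y³⁺ < Sr²⁺ (both 36 e⁻, Z=39>38); Sr²⁺ < Rb⁺ (isoelectronic, higher Z=38 is smaller); Rb⁺ < Br⁻ (both 36 e⁻, Z=37>35); Br⁻ < I⁻ (same group, period 4 vs 5).
Relative to Sr²⁺, the ions that are larger are Rb⁺, Br⁻, I⁻. So 3 are larger.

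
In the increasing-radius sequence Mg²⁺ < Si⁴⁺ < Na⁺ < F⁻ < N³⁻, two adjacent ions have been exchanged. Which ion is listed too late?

Si⁴⁺

The pair Mg²⁺, Si⁴⁺ is the wrong way round — Si⁴⁺ and Mg²⁺ share 10 electrons; the higher nuclear charge on Si (Z=14) contracts it more, so Si⁴⁺ < Mg²⁺. All other adjacent pairs agree with periodic trends, so Si⁴⁺ is the misplaced ion.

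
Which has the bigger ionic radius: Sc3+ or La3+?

La3+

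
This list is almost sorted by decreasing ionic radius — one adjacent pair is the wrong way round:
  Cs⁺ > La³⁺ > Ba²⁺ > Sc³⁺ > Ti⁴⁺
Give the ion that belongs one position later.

La³⁺

Compare adjacent ions: both have 54 electrons but Z(La)=57 > Z(Ba)=56, so La³⁺ should be the smaller of the two — yet in this decreasing list La³⁺ sits before Ba²⁺. Nothing else is reversed, so La³⁺ should move one place to the right.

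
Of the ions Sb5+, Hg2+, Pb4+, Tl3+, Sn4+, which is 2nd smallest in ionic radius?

Sn4+

Tabulating Z and e⁻: Sb5+: 46 e⁻, Z=51, Sn4+: 46 e⁻, Z=50, Pb4+: 78 e⁻, Z=82, Tl3+: 78 e⁻, Z=81, Hg2+: 78 e⁻, Z=80. Sb5+ < Sn4+ (isoelectronic, higher Z=51 is smaller); Sn4+ < Pb4+ (same group, period 5 vs 6); Pb4+ < Tl3+ (isoelectronic, higher Z=82 is smaller); Tl3+ < Hg2+ (isoelectronic, higher Z=81 is smaller).
Ordering: Sb5+ < Sn4+ < Pb4+ < Tl3+ < Hg2+. The 2nd smallest is Sn4+.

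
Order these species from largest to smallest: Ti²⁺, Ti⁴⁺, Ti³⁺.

Ti²⁺ > Ti³⁺ > Ti⁴⁺

For a single element, ionic radius drops as positive charge rises — Ti⁴⁺ < Ti²⁺.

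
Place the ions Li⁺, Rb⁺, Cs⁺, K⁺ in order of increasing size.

Li⁺ < K⁺ < Rb⁺ < Cs⁺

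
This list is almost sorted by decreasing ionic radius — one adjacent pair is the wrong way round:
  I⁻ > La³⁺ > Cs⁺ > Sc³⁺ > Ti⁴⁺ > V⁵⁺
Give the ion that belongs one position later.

Check each adjacent pair. La³⁺ and Cs⁺ are reversed: they are isoelectronic (54 e⁻) and La has more protons than Cs (57 vs 55), making La³⁺ smaller. No other neighbouring pair contradicts the periodic trends, so La³⁺ is the ion listed too early.

La³⁺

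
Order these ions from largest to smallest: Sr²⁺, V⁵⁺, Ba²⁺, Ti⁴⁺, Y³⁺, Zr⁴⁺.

Ba²⁺ > Sr²⁺ > Y³⁺ > Zr⁴⁺ > Ti⁴⁺ > V⁵⁺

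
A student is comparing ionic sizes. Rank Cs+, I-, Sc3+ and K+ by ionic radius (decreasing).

First list Z and electron count for each: Sc3+ (Z=21, 18 e⁻), K+ (Z=19, 18 e⁻), Cs+ (Z=55, 54 e⁻), I- (Z=53, 54 e⁻). Sc3+ < K+ (both 18 e⁻, Z=21>19); K+ < Cs+ (same group, 2 shells fewer); Cs+ < I- (both 54 e⁻, Z=55>53).

I- > Cs+ > K+ > Sc3+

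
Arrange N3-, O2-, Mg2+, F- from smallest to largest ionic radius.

These species are isoelectronic with 10 electrons. The only difference is the number of protons: Mg2+ (Z=12), F- (Z=9), O2- (Z=8), N3- (Z=7). The strongest nuclear pull (Mg2+) gives the smallest ion.

Mg2+ < F- < O2- < N3-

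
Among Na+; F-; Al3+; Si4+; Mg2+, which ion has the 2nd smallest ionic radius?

Al3+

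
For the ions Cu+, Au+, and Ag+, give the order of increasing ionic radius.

All are in the same group with charge +1. Radius grows down the group as n (the outermost shell) increases.

Cu+ < Ag+ < Au+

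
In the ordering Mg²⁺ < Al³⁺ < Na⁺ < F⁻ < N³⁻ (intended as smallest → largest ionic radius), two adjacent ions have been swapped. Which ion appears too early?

Mg²⁺

Scanning neighbour by neighbour, only Mg²⁺/Al³⁺ violates a trend: they are isoelectronic (10 e⁻) and Al has more protons than Mg (13 vs 12), making Al³⁺ smaller. That makes Mg²⁺ the one sitting a position early relative to where it belongs.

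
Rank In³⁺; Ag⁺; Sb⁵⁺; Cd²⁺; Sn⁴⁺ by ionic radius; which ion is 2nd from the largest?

Cd²⁺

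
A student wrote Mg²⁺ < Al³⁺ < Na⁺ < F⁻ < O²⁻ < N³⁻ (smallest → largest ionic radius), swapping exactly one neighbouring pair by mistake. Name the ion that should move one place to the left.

Al³⁺

Scanning neighbour by neighbour, only Mg²⁺/Al³⁺ violates a trend: both have 10 electrons but Z(Al)=13 > Z(Mg)=12, so Al³⁺ should be the smaller of the two. That makes Al³⁺ the one sitting a position late relative to where it belongs.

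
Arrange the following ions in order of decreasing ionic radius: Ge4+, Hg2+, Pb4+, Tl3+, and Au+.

Au+ > Hg2+ > Tl3+ > Pb4+ > Ge4+

First list Z and electron count for each: Ge4+ (Z=32, 28 e⁻), Pb4+ (Z=82, 78 e⁻), Tl3+ (Z=81, 78 e⁻), Hg2+ (Z=80, 78 e⁻), Au+ (Z=79, 78 e⁻). Ge4+ < Pb4+ (same group, period 4 vs 6); Pb4+ < Tl3+ (both 78 e⁻, Z=82>81); Tl3+ < Hg2+ (isoelectronic, higher Z=81 is smaller); Hg2+ < Au+ (both 78 e⁻, Z=80>79).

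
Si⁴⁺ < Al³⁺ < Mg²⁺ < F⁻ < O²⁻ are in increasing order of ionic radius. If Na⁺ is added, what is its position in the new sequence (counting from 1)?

All of these have 10 electrons (isoelectronic). With the same electron cloud, the ion with the most protons pulls it in tightest. Nuclear charges: Si⁴⁺ (Z=14), Al³⁺ (Z=13), Mg²⁺ (Z=12), Na⁺ (Z=11), F⁻ (Z=9), O²⁻ (Z=8). Highest Z is smallest.
The complete sequence is Si⁴⁺ < Al³⁺ < Mg²⁺ < Na⁺ < F⁻ < O²⁻. Na⁺ sits at position 4.

4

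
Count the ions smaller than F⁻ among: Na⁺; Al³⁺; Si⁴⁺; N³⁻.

Each ion has 10 electrons. The ranking follows nuclear charge in reverse — greater Z gives a smaller radius. Si⁴⁺ (Z=14), Al³⁺ (Z=13), Na⁺ (Z=11), F⁻ (Z=9), N³⁻ (Z=7).
Ordering all of them (including F⁻) by radius gives Si⁴⁺ < Al³⁺ < Na⁺ < F⁻ < N³⁻. So 3 are smaller.

3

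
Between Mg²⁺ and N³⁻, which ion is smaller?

Each ion has 10 electrons. The ranking follows nuclear charge in reverse — greater Z gives a smaller radius. Mg²⁺ (Z=12), N³⁻ (Z=7).

Mg²⁺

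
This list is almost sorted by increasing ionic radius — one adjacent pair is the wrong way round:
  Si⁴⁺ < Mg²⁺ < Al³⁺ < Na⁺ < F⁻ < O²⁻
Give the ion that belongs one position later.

Scanning neighbour by neighbour, only Mg²⁺/Al³⁺ violates a trend: both have 10 electrons but Z(Al)=13 > Z(Mg)=12, so Al³⁺ should be the smaller of the two. That makes Mg²⁺ the one sitting a position early relative to where it belongs.

Mg²⁺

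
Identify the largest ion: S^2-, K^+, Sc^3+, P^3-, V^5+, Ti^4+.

P^3-

Each ion has 18 electrons. The ranking follows nuclear charge in reverse — greater Z gives a smaller radius. V^5+ (Z=23), Ti^4+ (Z=22), Sc^3+ (Z=21), K^+ (Z=19), S^2- (Z=16), P^3- (Z=15).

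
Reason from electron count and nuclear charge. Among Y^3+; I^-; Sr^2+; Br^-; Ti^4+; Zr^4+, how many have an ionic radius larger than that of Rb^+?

2

Electron counts and nuclear charges: Ti^4+ has 18 e⁻ (Z=22), Zr^4+ has 36 e⁻ (Z=40), Y^3+ has 36 e⁻ (Z=39), Sr^2+ has 36 e⁻ (Z=38), Rb^+ has 36 e⁻ (Z=37), Br^- has 36 e⁻ (Z=35), I^- has 54 e⁻ (Z=53). Ti^4+ < Zr^4+ (same group, period 4 vs 5); Zr^4+ < Y^3+ (isoelectronic, higher Z=40 is smaller); Y^3+ < Sr^2+ (both 36 e⁻, Z=39>38); Sr^2+ < Rb^+ (both 36 e⁻, Z=38>37); Rb^+ < Br^- (both 36 e⁻, Z=37>35); Br^- < I^- (same group, 1 shell fewer).
Ordering all of them (including Rb^+) by radius gives Ti^4+ < Zr^4+ < Y^3+ < Sr^2+ < Rb^+ < Br^- < I^-. Count: 2.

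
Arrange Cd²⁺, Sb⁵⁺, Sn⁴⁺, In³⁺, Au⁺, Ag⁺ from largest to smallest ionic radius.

Electron counts and nuclear charges: Sb⁵⁺ (Z=51, 46 e⁻), Sn⁴⁺ (Z=50, 46 e⁻), In³⁺ (Z=49, 46 e⁻), Cd²⁺ (Z=48, 46 e⁻), Ag⁺ (Z=47, 46 e⁻), Au⁺ (Z=79, 78 e⁻). Sb⁵⁺ < Sn⁴⁺ (both 46 e⁻, Z=51>50); Sn⁴⁺ < In³⁺ (both 46 e⁻, Z=50>49); In³⁺ < Cd²⁺ (isoelectronic, higher Z=49 is smaller); Cd²⁺ < Ag⁺ (both 46 e⁻, Z=48>47); Ag⁺ < Au⁺ (same group, 1 shell fewer).

Au⁺ > Ag⁺ > Cd²⁺ > In³⁺ > Sn⁴⁺ > Sb⁵⁺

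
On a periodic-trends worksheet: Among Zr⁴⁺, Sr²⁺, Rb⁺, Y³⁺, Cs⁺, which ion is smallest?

Zr⁴⁺

First list Z and electron count for each: Zr⁴⁺ has 36 e⁻ (Z=40), Y³⁺ has 36 e⁻ (Z=39), Sr²⁺ has 36 e⁻ (Z=38), Rb⁺ has 36 e⁻ (Z=37), Cs⁺ has 54 e⁻ (Z=55). Zr⁴⁺ < Y³⁺ (isoelectronic, higher Z=40 is smaller); Y³⁺ < Sr²⁺ (both 36 e⁻, Z=39>38); Sr²⁺ < Rb⁺ (both 36 e⁻, Z=38>37); Rb⁺ < Cs⁺ (same group, period 5 vs 6).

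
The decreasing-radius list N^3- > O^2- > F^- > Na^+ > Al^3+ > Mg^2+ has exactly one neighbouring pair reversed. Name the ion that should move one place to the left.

Mg^2+

Check each adjacent pair. Al^3+ and Mg^2+ are reversed: they are isoelectronic (10 e⁻) and Al has more protons than Mg (13 vs 12), making Al^3+ smaller. No other neighbouring pair contradicts the periodic trends, so Mg^2+ is the ion listed too late.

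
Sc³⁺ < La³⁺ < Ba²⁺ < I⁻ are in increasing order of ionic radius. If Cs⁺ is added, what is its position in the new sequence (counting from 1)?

4

First list Z and electron count for each: Sc³⁺: 18 e⁻, Z=21, La³⁺: 54 e⁻, Z=57, Ba²⁺: 54 e⁻, Z=56, Cs⁺: 54 e⁻, Z=55, I⁻: 54 e⁻, Z=53. Sc³⁺ < La³⁺ (same group, period 4 vs 6); La³⁺ < Ba²⁺ (both 54 e⁻, Z=57>56); Ba²⁺ < Cs⁺ (isoelectronic, higher Z=56 is smaller); Cs⁺ < I⁻ (both 54 e⁻, Z=55>53).
The complete sequence is Sc³⁺ < La³⁺ < Ba²⁺ < Cs⁺ < I⁻. Cs⁺ sits at position 4.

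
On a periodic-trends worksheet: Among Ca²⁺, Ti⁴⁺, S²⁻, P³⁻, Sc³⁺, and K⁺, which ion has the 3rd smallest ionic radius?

Ca²⁺

Isoelectronic series (18 e⁻ each). Size is set by nuclear charge: more protons means a smaller ion. Ti⁴⁺ (Z=22), Sc³⁺ (Z=21), Ca²⁺ (Z=20), K⁺ (Z=19), S²⁻ (Z=16), P³⁻ (Z=15).
Ordering: Ti⁴⁺ < Sc³⁺ < Ca²⁺ < K⁺ < S²⁻ < P³⁻. The 3rd smallest is Ca²⁺.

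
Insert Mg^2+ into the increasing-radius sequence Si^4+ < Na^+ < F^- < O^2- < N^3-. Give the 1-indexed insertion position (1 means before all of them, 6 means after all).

These species are isoelectronic with 10 electrons. The only difference is the number of protons: Si^4+ (Z=14), Mg^2+ (Z=12), Na^+ (Z=11), F^- (Z=9), O^2- (Z=8), N^3- (Z=7). The strongest nuclear pull (Si^4+) gives the smallest ion.
With Mg^2+ included the full order is Si^4+ < Mg^2+ < Na^+ < F^- < O^2- < N^3-, so it takes position 2.

2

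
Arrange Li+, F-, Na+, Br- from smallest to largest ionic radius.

Electron counts and nuclear charges: Li+ has 2 e⁻ (Z=3), Na+ has 10 e⁻ (Z=11), F- has 10 e⁻ (Z=9), Br- has 36 e⁻ (Z=35). Li+ < Na+ (same group, 1 shell fewer); Na+ < F- (both 10 e⁻, Z=11>9); F- < Br- (same group, period 2 vs 4).

Li+ < Na+ < F- < Br-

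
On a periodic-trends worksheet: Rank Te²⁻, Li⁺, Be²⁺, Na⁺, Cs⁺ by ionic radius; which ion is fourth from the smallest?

Tabulating Z and e⁻: Be²⁺: 2 e⁻, Z=4, Li⁺: 2 e⁻, Z=3, Na⁺: 10 e⁻, Z=11, Cs⁺: 54 e⁻, Z=55, Te²⁻: 54 e⁻, Z=52. Be²⁺ < Li⁺ (isoelectronic, higher Z=4 is smaller); Li⁺ < Na⁺ (same group, 1 shell fewer); Na⁺ < Cs⁺ (same group, 3 shells fewer); Cs⁺ < Te²⁻ (isoelectronic, higher Z=55 is smaller).
So the order is Be²⁺ < Li⁺ < Na⁺ < Cs⁺ < Te²⁻; the 4th-smallest ion is Cs⁺.

Cs⁺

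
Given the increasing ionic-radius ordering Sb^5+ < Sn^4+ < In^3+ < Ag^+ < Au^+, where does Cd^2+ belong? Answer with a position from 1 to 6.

Tabulating Z and e⁻: Sb^5+ (Z=51, 46 e⁻), Sn^4+ (Z=50, 46 e⁻), In^3+ (Z=49, 46 e⁻), Cd^2+ (Z=48, 46 e⁻), Ag^+ (Z=47, 46 e⁻), Au^+ (Z=79, 78 e⁻). Sb^5+ < Sn^4+ (both 46 e⁻, Z=51>50); Sn^4+ < In^3+ (both 46 e⁻, Z=50>49); In^3+ < Cd^2+ (both 46 e⁻, Z=49>48); Cd^2+ < Ag^+ (both 46 e⁻, Z=48>47); Ag^+ < Au^+ (same group, 1 shell fewer).
Putting Cd^2+ in gives Sb^5+ < Sn^4+ < In^3+ < Cd^2+ < Ag^+ < Au^+; it lands at slot 4.

4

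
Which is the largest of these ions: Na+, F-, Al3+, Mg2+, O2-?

These species are isoelectronic with 10 electrons. The only difference is the number of protons: Al3+ (Z=13), Mg2+ (Z=12), Na+ (Z=11), F- (Z=9), O2- (Z=8). The strongest nuclear pull (Al3+) gives the smallest ion.

O2-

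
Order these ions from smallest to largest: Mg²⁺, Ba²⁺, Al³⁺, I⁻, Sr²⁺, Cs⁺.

Al³⁺ (Z=13, 10 e⁻), Mg²⁺ (Z=12, 10 e⁻), Sr²⁺ (Z=38, 36 e⁻), Ba²⁺ (Z=56, 54 e⁻), Cs⁺ (Z=55, 54 e⁻), I⁻ (Z=53, 54 e⁻). Al³⁺ < Mg²⁺ (both 10 e⁻, Z=13>12); Mg²⁺ < Sr²⁺ (same group, period 3 vs 5); Sr²⁺ < Ba²⁺ (same group, period 5 vs 6); Ba²⁺ < Cs⁺ (both 54 e⁻, Z=56>55); Cs⁺ < I⁻ (both 54 e⁻, Z=55>53).

Al³⁺ < Mg²⁺ < Sr²⁺ < Ba²⁺ < Cs⁺ < I⁻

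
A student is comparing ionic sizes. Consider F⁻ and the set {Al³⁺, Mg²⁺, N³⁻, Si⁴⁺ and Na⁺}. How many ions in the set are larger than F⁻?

1

All of these have 10 electrons (isoelectronic). With the same electron cloud, the ion with the most protons pulls it in tightest. Nuclear charges: Si⁴⁺ (Z=14), Al³⁺ (Z=13), Mg²⁺ (Z=12), Na⁺ (Z=11), F⁻ (Z=9), N³⁻ (Z=7). Highest Z is smallest.
Overall: Si⁴⁺ < Al³⁺ < Mg²⁺ < Na⁺ < F⁻ < N³⁻. F⁻ has 4 below it and 1 above. Count: 1.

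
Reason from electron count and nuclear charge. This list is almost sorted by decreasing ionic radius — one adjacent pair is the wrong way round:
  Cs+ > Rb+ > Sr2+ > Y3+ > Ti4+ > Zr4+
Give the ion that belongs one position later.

Ti4+

Check each adjacent pair. Ti4+ and Zr4+ are reversed: both in group 4 with the same charge; Ti4+ (period 4) has the smaller radius. No other neighbouring pair contradicts the periodic trends, so Ti4+ is the ion listed too early.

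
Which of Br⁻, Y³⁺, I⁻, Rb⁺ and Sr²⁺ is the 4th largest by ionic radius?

Sr²⁺

First list Z and electron count for each: Y³⁺ has 36 e⁻ (Z=39), Sr²⁺ has 36 e⁻ (Z=38), Rb⁺ has 36 e⁻ (Z=37), Br⁻ has 36 e⁻ (Z=35), I⁻ has 54 e⁻ (Z=53). Y³⁺ < Sr²⁺ (isoelectronic, higher Z=39 is smaller); Sr²⁺ < Rb⁺ (isoelectronic, higher Z=38 is smaller); Rb⁺ < Br⁻ (both 36 e⁻, Z=37>35); Br⁻ < I⁻ (same group, 1 shell fewer).
That gives Y³⁺ < Sr²⁺ < Rb⁺ < Br⁻ < I⁻. From the largest end, number 4 is Sr²⁺.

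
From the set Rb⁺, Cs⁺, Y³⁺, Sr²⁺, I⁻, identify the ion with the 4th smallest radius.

Cs⁺

First list Z and electron count for each: Y³⁺ has 36 e⁻ (Z=39), Sr²⁺ has 36 e⁻ (Z=38), Rb⁺ has 36 e⁻ (Z=37), Cs⁺ has 54 e⁻ (Z=55), I⁻ has 54 e⁻ (Z=53). Y³⁺ < Sr²⁺ (both 36 e⁻, Z=39>38); Sr²⁺ < Rb⁺ (both 36 e⁻, Z=38>37); Rb⁺ < Cs⁺ (same group, 1 shell fewer); Cs⁺ < I⁻ (both 54 e⁻, Z=55>53).
So the order is Y³⁺ < Sr²⁺ < Rb⁺ < Cs⁺ < I⁻; the 4th-smallest ion is Cs⁺.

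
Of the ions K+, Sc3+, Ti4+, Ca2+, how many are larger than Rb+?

0

Tabulating Z and e⁻: Ti4+ (Z=22, 18 e⁻), Sc3+ (Z=21, 18 e⁻), Ca2+ (Z=20, 18 e⁻), K+ (Z=19, 18 e⁻), Rb+ (Z=37, 36 e⁻). Ti4+ < Sc3+ (isoelectronic, higher Z=22 is smaller); Sc3+ < Ca2+ (both 18 e⁻, Z=21>20); Ca2+ < K+ (isoelectronic, higher Z=20 is smaller); K+ < Rb+ (same group, 1 shell fewer).
Ordering all of them (including Rb+) by radius gives Ti4+ < Sc3+ < Ca2+ < K+ < Rb+. So 0 are larger.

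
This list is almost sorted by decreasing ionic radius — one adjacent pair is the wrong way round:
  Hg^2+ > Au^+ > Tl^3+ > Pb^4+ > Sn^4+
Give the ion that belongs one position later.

Check each adjacent pair. Hg^2+ and Au^+ are reversed: Hg^2+ and Au^+ share 78 electrons; the higher nuclear charge on Hg (Z=80) contracts it more, so Hg^2+ < Au^+. No other neighbouring pair contradicts the periodic trends, so Hg^2+ is the ion listed too early.

Hg^2+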